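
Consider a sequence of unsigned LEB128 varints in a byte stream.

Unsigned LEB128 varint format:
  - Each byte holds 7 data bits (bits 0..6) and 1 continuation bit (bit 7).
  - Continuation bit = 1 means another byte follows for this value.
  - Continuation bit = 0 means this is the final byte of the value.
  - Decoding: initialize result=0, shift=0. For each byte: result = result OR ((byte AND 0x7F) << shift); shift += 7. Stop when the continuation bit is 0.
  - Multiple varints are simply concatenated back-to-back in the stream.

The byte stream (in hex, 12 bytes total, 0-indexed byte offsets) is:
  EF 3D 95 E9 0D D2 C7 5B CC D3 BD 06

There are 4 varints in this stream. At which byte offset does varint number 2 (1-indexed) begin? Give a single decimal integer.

  byte[0]=0xEF cont=1 payload=0x6F=111: acc |= 111<<0 -> acc=111 shift=7
  byte[1]=0x3D cont=0 payload=0x3D=61: acc |= 61<<7 -> acc=7919 shift=14 [end]
Varint 1: bytes[0:2] = EF 3D -> value 7919 (2 byte(s))
  byte[2]=0x95 cont=1 payload=0x15=21: acc |= 21<<0 -> acc=21 shift=7
  byte[3]=0xE9 cont=1 payload=0x69=105: acc |= 105<<7 -> acc=13461 shift=14
  byte[4]=0x0D cont=0 payload=0x0D=13: acc |= 13<<14 -> acc=226453 shift=21 [end]
Varint 2: bytes[2:5] = 95 E9 0D -> value 226453 (3 byte(s))
  byte[5]=0xD2 cont=1 payload=0x52=82: acc |= 82<<0 -> acc=82 shift=7
  byte[6]=0xC7 cont=1 payload=0x47=71: acc |= 71<<7 -> acc=9170 shift=14
  byte[7]=0x5B cont=0 payload=0x5B=91: acc |= 91<<14 -> acc=1500114 shift=21 [end]
Varint 3: bytes[5:8] = D2 C7 5B -> value 1500114 (3 byte(s))
  byte[8]=0xCC cont=1 payload=0x4C=76: acc |= 76<<0 -> acc=76 shift=7
  byte[9]=0xD3 cont=1 payload=0x53=83: acc |= 83<<7 -> acc=10700 shift=14
  byte[10]=0xBD cont=1 payload=0x3D=61: acc |= 61<<14 -> acc=1010124 shift=21
  byte[11]=0x06 cont=0 payload=0x06=6: acc |= 6<<21 -> acc=13593036 shift=28 [end]
Varint 4: bytes[8:12] = CC D3 BD 06 -> value 13593036 (4 byte(s))

Answer: 2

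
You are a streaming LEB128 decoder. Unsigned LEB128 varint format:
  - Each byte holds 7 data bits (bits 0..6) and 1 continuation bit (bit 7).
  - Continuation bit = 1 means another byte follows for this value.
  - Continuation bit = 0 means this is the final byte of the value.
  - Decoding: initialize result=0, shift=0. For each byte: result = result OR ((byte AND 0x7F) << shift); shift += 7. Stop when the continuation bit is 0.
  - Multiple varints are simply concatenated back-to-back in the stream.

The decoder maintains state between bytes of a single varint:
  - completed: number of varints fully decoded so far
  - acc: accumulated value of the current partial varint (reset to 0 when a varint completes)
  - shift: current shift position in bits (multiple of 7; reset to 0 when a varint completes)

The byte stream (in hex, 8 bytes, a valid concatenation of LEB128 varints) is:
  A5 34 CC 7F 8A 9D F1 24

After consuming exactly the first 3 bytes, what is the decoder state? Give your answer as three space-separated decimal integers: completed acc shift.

Answer: 1 76 7

Derivation:
byte[0]=0xA5 cont=1 payload=0x25: acc |= 37<<0 -> completed=0 acc=37 shift=7
byte[1]=0x34 cont=0 payload=0x34: varint #1 complete (value=6693); reset -> completed=1 acc=0 shift=0
byte[2]=0xCC cont=1 payload=0x4C: acc |= 76<<0 -> completed=1 acc=76 shift=7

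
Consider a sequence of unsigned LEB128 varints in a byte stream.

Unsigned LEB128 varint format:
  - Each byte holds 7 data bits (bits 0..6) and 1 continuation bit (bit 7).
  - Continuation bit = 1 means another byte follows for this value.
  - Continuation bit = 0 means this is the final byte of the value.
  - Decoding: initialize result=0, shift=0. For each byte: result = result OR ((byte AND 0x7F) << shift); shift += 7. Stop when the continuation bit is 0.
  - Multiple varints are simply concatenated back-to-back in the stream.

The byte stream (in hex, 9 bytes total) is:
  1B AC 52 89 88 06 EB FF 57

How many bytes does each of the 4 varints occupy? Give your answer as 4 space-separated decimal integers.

  byte[0]=0x1B cont=0 payload=0x1B=27: acc |= 27<<0 -> acc=27 shift=7 [end]
Varint 1: bytes[0:1] = 1B -> value 27 (1 byte(s))
  byte[1]=0xAC cont=1 payload=0x2C=44: acc |= 44<<0 -> acc=44 shift=7
  byte[2]=0x52 cont=0 payload=0x52=82: acc |= 82<<7 -> acc=10540 shift=14 [end]
Varint 2: bytes[1:3] = AC 52 -> value 10540 (2 byte(s))
  byte[3]=0x89 cont=1 payload=0x09=9: acc |= 9<<0 -> acc=9 shift=7
  byte[4]=0x88 cont=1 payload=0x08=8: acc |= 8<<7 -> acc=1033 shift=14
  byte[5]=0x06 cont=0 payload=0x06=6: acc |= 6<<14 -> acc=99337 shift=21 [end]
Varint 3: bytes[3:6] = 89 88 06 -> value 99337 (3 byte(s))
  byte[6]=0xEB cont=1 payload=0x6B=107: acc |= 107<<0 -> acc=107 shift=7
  byte[7]=0xFF cont=1 payload=0x7F=127: acc |= 127<<7 -> acc=16363 shift=14
  byte[8]=0x57 cont=0 payload=0x57=87: acc |= 87<<14 -> acc=1441771 shift=21 [end]
Varint 4: bytes[6:9] = EB FF 57 -> value 1441771 (3 byte(s))

Answer: 1 2 3 3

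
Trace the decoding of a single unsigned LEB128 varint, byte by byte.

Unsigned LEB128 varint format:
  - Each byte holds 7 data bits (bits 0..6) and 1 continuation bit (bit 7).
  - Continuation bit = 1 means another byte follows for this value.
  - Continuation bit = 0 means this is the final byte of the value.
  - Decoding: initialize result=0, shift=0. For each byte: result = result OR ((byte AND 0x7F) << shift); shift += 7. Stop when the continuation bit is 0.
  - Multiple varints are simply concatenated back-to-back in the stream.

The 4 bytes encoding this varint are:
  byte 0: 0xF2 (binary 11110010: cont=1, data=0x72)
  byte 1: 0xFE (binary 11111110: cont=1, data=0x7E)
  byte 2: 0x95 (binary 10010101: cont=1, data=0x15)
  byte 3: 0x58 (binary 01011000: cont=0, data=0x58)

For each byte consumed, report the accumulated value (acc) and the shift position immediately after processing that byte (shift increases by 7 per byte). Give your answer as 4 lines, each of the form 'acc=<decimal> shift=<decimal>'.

Answer: acc=114 shift=7
acc=16242 shift=14
acc=360306 shift=21
acc=184909682 shift=28

Derivation:
byte 0=0xF2: payload=0x72=114, contrib = 114<<0 = 114; acc -> 114, shift -> 7
byte 1=0xFE: payload=0x7E=126, contrib = 126<<7 = 16128; acc -> 16242, shift -> 14
byte 2=0x95: payload=0x15=21, contrib = 21<<14 = 344064; acc -> 360306, shift -> 21
byte 3=0x58: payload=0x58=88, contrib = 88<<21 = 184549376; acc -> 184909682, shift -> 28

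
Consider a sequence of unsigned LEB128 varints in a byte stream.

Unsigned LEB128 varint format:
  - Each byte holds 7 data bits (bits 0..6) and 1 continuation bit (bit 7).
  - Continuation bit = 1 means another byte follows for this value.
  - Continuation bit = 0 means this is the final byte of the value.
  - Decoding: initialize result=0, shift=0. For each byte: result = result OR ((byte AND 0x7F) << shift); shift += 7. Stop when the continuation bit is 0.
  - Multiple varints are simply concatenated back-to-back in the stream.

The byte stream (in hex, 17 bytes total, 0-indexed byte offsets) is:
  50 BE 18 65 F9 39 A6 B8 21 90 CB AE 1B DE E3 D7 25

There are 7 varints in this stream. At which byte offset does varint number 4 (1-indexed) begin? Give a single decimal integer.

  byte[0]=0x50 cont=0 payload=0x50=80: acc |= 80<<0 -> acc=80 shift=7 [end]
Varint 1: bytes[0:1] = 50 -> value 80 (1 byte(s))
  byte[1]=0xBE cont=1 payload=0x3E=62: acc |= 62<<0 -> acc=62 shift=7
  byte[2]=0x18 cont=0 payload=0x18=24: acc |= 24<<7 -> acc=3134 shift=14 [end]
Varint 2: bytes[1:3] = BE 18 -> value 3134 (2 byte(s))
  byte[3]=0x65 cont=0 payload=0x65=101: acc |= 101<<0 -> acc=101 shift=7 [end]
Varint 3: bytes[3:4] = 65 -> value 101 (1 byte(s))
  byte[4]=0xF9 cont=1 payload=0x79=121: acc |= 121<<0 -> acc=121 shift=7
  byte[5]=0x39 cont=0 payload=0x39=57: acc |= 57<<7 -> acc=7417 shift=14 [end]
Varint 4: bytes[4:6] = F9 39 -> value 7417 (2 byte(s))
  byte[6]=0xA6 cont=1 payload=0x26=38: acc |= 38<<0 -> acc=38 shift=7
  byte[7]=0xB8 cont=1 payload=0x38=56: acc |= 56<<7 -> acc=7206 shift=14
  byte[8]=0x21 cont=0 payload=0x21=33: acc |= 33<<14 -> acc=547878 shift=21 [end]
Varint 5: bytes[6:9] = A6 B8 21 -> value 547878 (3 byte(s))
  byte[9]=0x90 cont=1 payload=0x10=16: acc |= 16<<0 -> acc=16 shift=7
  byte[10]=0xCB cont=1 payload=0x4B=75: acc |= 75<<7 -> acc=9616 shift=14
  byte[11]=0xAE cont=1 payload=0x2E=46: acc |= 46<<14 -> acc=763280 shift=21
  byte[12]=0x1B cont=0 payload=0x1B=27: acc |= 27<<21 -> acc=57386384 shift=28 [end]
Varint 6: bytes[9:13] = 90 CB AE 1B -> value 57386384 (4 byte(s))
  byte[13]=0xDE cont=1 payload=0x5E=94: acc |= 94<<0 -> acc=94 shift=7
  byte[14]=0xE3 cont=1 payload=0x63=99: acc |= 99<<7 -> acc=12766 shift=14
  byte[15]=0xD7 cont=1 payload=0x57=87: acc |= 87<<14 -> acc=1438174 shift=21
  byte[16]=0x25 cont=0 payload=0x25=37: acc |= 37<<21 -> acc=79032798 shift=28 [end]
Varint 7: bytes[13:17] = DE E3 D7 25 -> value 79032798 (4 byte(s))

Answer: 4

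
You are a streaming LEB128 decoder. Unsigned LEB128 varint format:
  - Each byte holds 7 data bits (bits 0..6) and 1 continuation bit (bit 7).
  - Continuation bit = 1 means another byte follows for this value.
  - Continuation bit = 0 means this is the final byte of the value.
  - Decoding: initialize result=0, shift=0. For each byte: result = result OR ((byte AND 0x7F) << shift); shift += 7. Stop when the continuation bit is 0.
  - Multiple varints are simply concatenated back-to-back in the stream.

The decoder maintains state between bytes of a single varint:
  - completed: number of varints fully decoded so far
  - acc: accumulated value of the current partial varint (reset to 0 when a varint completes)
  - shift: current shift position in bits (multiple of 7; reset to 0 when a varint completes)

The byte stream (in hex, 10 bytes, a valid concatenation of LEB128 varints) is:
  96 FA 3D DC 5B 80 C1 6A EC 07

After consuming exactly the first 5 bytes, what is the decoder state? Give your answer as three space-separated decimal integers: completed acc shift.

Answer: 2 0 0

Derivation:
byte[0]=0x96 cont=1 payload=0x16: acc |= 22<<0 -> completed=0 acc=22 shift=7
byte[1]=0xFA cont=1 payload=0x7A: acc |= 122<<7 -> completed=0 acc=15638 shift=14
byte[2]=0x3D cont=0 payload=0x3D: varint #1 complete (value=1015062); reset -> completed=1 acc=0 shift=0
byte[3]=0xDC cont=1 payload=0x5C: acc |= 92<<0 -> completed=1 acc=92 shift=7
byte[4]=0x5B cont=0 payload=0x5B: varint #2 complete (value=11740); reset -> completed=2 acc=0 shift=0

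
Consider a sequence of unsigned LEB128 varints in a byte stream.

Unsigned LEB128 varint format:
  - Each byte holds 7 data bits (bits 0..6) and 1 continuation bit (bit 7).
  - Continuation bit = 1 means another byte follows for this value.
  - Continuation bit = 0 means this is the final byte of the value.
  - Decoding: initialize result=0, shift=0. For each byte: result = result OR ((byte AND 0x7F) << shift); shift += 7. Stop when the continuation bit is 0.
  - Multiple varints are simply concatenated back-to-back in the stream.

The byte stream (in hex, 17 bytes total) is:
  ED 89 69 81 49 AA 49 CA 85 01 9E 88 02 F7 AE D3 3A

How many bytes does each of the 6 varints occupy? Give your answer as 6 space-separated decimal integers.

Answer: 3 2 2 3 3 4

Derivation:
  byte[0]=0xED cont=1 payload=0x6D=109: acc |= 109<<0 -> acc=109 shift=7
  byte[1]=0x89 cont=1 payload=0x09=9: acc |= 9<<7 -> acc=1261 shift=14
  byte[2]=0x69 cont=0 payload=0x69=105: acc |= 105<<14 -> acc=1721581 shift=21 [end]
Varint 1: bytes[0:3] = ED 89 69 -> value 1721581 (3 byte(s))
  byte[3]=0x81 cont=1 payload=0x01=1: acc |= 1<<0 -> acc=1 shift=7
  byte[4]=0x49 cont=0 payload=0x49=73: acc |= 73<<7 -> acc=9345 shift=14 [end]
Varint 2: bytes[3:5] = 81 49 -> value 9345 (2 byte(s))
  byte[5]=0xAA cont=1 payload=0x2A=42: acc |= 42<<0 -> acc=42 shift=7
  byte[6]=0x49 cont=0 payload=0x49=73: acc |= 73<<7 -> acc=9386 shift=14 [end]
Varint 3: bytes[5:7] = AA 49 -> value 9386 (2 byte(s))
  byte[7]=0xCA cont=1 payload=0x4A=74: acc |= 74<<0 -> acc=74 shift=7
  byte[8]=0x85 cont=1 payload=0x05=5: acc |= 5<<7 -> acc=714 shift=14
  byte[9]=0x01 cont=0 payload=0x01=1: acc |= 1<<14 -> acc=17098 shift=21 [end]
Varint 4: bytes[7:10] = CA 85 01 -> value 17098 (3 byte(s))
  byte[10]=0x9E cont=1 payload=0x1E=30: acc |= 30<<0 -> acc=30 shift=7
  byte[11]=0x88 cont=1 payload=0x08=8: acc |= 8<<7 -> acc=1054 shift=14
  byte[12]=0x02 cont=0 payload=0x02=2: acc |= 2<<14 -> acc=33822 shift=21 [end]
Varint 5: bytes[10:13] = 9E 88 02 -> value 33822 (3 byte(s))
  byte[13]=0xF7 cont=1 payload=0x77=119: acc |= 119<<0 -> acc=119 shift=7
  byte[14]=0xAE cont=1 payload=0x2E=46: acc |= 46<<7 -> acc=6007 shift=14
  byte[15]=0xD3 cont=1 payload=0x53=83: acc |= 83<<14 -> acc=1365879 shift=21
  byte[16]=0x3A cont=0 payload=0x3A=58: acc |= 58<<21 -> acc=123000695 shift=28 [end]
Varint 6: bytes[13:17] = F7 AE D3 3A -> value 123000695 (4 byte(s))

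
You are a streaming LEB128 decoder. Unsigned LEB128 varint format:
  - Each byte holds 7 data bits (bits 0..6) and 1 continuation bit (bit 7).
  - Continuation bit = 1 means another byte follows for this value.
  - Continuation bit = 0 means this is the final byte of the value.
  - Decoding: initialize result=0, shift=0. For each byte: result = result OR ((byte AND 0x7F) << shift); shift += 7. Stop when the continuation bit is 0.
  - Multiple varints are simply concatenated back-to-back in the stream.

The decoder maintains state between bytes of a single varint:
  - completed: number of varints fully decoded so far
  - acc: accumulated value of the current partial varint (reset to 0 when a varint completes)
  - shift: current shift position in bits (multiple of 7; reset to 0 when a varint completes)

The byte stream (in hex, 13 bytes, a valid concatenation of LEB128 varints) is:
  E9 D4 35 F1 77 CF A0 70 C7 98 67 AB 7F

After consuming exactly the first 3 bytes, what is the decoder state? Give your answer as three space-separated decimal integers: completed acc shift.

byte[0]=0xE9 cont=1 payload=0x69: acc |= 105<<0 -> completed=0 acc=105 shift=7
byte[1]=0xD4 cont=1 payload=0x54: acc |= 84<<7 -> completed=0 acc=10857 shift=14
byte[2]=0x35 cont=0 payload=0x35: varint #1 complete (value=879209); reset -> completed=1 acc=0 shift=0

Answer: 1 0 0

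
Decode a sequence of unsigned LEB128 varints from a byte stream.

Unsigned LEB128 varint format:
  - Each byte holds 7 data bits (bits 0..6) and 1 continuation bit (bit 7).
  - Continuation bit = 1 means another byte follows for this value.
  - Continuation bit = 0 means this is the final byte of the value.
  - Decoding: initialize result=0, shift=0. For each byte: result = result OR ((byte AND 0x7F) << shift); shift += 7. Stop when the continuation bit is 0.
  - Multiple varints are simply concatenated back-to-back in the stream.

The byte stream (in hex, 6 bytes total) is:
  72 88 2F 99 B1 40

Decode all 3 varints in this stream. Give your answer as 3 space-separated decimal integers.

Answer: 114 6024 1054873

Derivation:
  byte[0]=0x72 cont=0 payload=0x72=114: acc |= 114<<0 -> acc=114 shift=7 [end]
Varint 1: bytes[0:1] = 72 -> value 114 (1 byte(s))
  byte[1]=0x88 cont=1 payload=0x08=8: acc |= 8<<0 -> acc=8 shift=7
  byte[2]=0x2F cont=0 payload=0x2F=47: acc |= 47<<7 -> acc=6024 shift=14 [end]
Varint 2: bytes[1:3] = 88 2F -> value 6024 (2 byte(s))
  byte[3]=0x99 cont=1 payload=0x19=25: acc |= 25<<0 -> acc=25 shift=7
  byte[4]=0xB1 cont=1 payload=0x31=49: acc |= 49<<7 -> acc=6297 shift=14
  byte[5]=0x40 cont=0 payload=0x40=64: acc |= 64<<14 -> acc=1054873 shift=21 [end]
Varint 3: bytes[3:6] = 99 B1 40 -> value 1054873 (3 byte(s))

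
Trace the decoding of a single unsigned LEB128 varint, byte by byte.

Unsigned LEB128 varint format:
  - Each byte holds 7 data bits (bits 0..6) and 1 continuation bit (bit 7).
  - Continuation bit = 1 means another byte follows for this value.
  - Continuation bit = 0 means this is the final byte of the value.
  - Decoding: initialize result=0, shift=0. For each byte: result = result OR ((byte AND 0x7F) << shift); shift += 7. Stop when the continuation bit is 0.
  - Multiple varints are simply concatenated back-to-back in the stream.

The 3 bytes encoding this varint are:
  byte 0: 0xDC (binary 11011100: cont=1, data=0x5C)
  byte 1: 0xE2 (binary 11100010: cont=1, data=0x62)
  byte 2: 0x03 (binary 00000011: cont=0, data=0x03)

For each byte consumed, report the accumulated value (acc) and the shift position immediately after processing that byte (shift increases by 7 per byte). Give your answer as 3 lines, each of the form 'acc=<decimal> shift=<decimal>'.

Answer: acc=92 shift=7
acc=12636 shift=14
acc=61788 shift=21

Derivation:
byte 0=0xDC: payload=0x5C=92, contrib = 92<<0 = 92; acc -> 92, shift -> 7
byte 1=0xE2: payload=0x62=98, contrib = 98<<7 = 12544; acc -> 12636, shift -> 14
byte 2=0x03: payload=0x03=3, contrib = 3<<14 = 49152; acc -> 61788, shift -> 21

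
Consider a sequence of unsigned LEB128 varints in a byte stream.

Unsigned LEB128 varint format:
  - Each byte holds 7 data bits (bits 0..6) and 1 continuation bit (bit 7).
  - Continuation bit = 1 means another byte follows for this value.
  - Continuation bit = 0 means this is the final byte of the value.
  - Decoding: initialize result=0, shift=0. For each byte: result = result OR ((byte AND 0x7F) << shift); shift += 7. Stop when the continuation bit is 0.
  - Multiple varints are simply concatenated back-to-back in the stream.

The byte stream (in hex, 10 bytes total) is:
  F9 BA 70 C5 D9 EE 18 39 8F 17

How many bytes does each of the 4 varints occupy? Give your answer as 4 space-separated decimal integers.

  byte[0]=0xF9 cont=1 payload=0x79=121: acc |= 121<<0 -> acc=121 shift=7
  byte[1]=0xBA cont=1 payload=0x3A=58: acc |= 58<<7 -> acc=7545 shift=14
  byte[2]=0x70 cont=0 payload=0x70=112: acc |= 112<<14 -> acc=1842553 shift=21 [end]
Varint 1: bytes[0:3] = F9 BA 70 -> value 1842553 (3 byte(s))
  byte[3]=0xC5 cont=1 payload=0x45=69: acc |= 69<<0 -> acc=69 shift=7
  byte[4]=0xD9 cont=1 payload=0x59=89: acc |= 89<<7 -> acc=11461 shift=14
  byte[5]=0xEE cont=1 payload=0x6E=110: acc |= 110<<14 -> acc=1813701 shift=21
  byte[6]=0x18 cont=0 payload=0x18=24: acc |= 24<<21 -> acc=52145349 shift=28 [end]
Varint 2: bytes[3:7] = C5 D9 EE 18 -> value 52145349 (4 byte(s))
  byte[7]=0x39 cont=0 payload=0x39=57: acc |= 57<<0 -> acc=57 shift=7 [end]
Varint 3: bytes[7:8] = 39 -> value 57 (1 byte(s))
  byte[8]=0x8F cont=1 payload=0x0F=15: acc |= 15<<0 -> acc=15 shift=7
  byte[9]=0x17 cont=0 payload=0x17=23: acc |= 23<<7 -> acc=2959 shift=14 [end]
Varint 4: bytes[8:10] = 8F 17 -> value 2959 (2 byte(s))

Answer: 3 4 1 2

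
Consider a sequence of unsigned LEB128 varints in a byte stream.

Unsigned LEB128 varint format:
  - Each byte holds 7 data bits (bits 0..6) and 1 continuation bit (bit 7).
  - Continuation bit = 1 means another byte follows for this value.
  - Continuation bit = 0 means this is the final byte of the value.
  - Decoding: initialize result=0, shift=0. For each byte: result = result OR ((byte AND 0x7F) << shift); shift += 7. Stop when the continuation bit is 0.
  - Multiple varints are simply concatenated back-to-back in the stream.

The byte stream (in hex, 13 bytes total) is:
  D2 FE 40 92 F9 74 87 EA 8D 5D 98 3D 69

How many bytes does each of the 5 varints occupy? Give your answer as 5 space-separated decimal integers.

  byte[0]=0xD2 cont=1 payload=0x52=82: acc |= 82<<0 -> acc=82 shift=7
  byte[1]=0xFE cont=1 payload=0x7E=126: acc |= 126<<7 -> acc=16210 shift=14
  byte[2]=0x40 cont=0 payload=0x40=64: acc |= 64<<14 -> acc=1064786 shift=21 [end]
Varint 1: bytes[0:3] = D2 FE 40 -> value 1064786 (3 byte(s))
  byte[3]=0x92 cont=1 payload=0x12=18: acc |= 18<<0 -> acc=18 shift=7
  byte[4]=0xF9 cont=1 payload=0x79=121: acc |= 121<<7 -> acc=15506 shift=14
  byte[5]=0x74 cont=0 payload=0x74=116: acc |= 116<<14 -> acc=1916050 shift=21 [end]
Varint 2: bytes[3:6] = 92 F9 74 -> value 1916050 (3 byte(s))
  byte[6]=0x87 cont=1 payload=0x07=7: acc |= 7<<0 -> acc=7 shift=7
  byte[7]=0xEA cont=1 payload=0x6A=106: acc |= 106<<7 -> acc=13575 shift=14
  byte[8]=0x8D cont=1 payload=0x0D=13: acc |= 13<<14 -> acc=226567 shift=21
  byte[9]=0x5D cont=0 payload=0x5D=93: acc |= 93<<21 -> acc=195261703 shift=28 [end]
Varint 3: bytes[6:10] = 87 EA 8D 5D -> value 195261703 (4 byte(s))
  byte[10]=0x98 cont=1 payload=0x18=24: acc |= 24<<0 -> acc=24 shift=7
  byte[11]=0x3D cont=0 payload=0x3D=61: acc |= 61<<7 -> acc=7832 shift=14 [end]
Varint 4: bytes[10:12] = 98 3D -> value 7832 (2 byte(s))
  byte[12]=0x69 cont=0 payload=0x69=105: acc |= 105<<0 -> acc=105 shift=7 [end]
Varint 5: bytes[12:13] = 69 -> value 105 (1 byte(s))

Answer: 3 3 4 2 1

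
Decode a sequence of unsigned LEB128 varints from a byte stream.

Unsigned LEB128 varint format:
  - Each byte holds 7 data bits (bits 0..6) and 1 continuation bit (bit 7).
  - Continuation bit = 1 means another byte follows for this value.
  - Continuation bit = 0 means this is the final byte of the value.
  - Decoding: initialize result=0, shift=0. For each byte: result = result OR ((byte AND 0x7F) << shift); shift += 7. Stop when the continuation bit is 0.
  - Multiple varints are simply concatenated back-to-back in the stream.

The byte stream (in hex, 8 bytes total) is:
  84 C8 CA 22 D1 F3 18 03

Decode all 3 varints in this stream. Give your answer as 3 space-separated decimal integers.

  byte[0]=0x84 cont=1 payload=0x04=4: acc |= 4<<0 -> acc=4 shift=7
  byte[1]=0xC8 cont=1 payload=0x48=72: acc |= 72<<7 -> acc=9220 shift=14
  byte[2]=0xCA cont=1 payload=0x4A=74: acc |= 74<<14 -> acc=1221636 shift=21
  byte[3]=0x22 cont=0 payload=0x22=34: acc |= 34<<21 -> acc=72524804 shift=28 [end]
Varint 1: bytes[0:4] = 84 C8 CA 22 -> value 72524804 (4 byte(s))
  byte[4]=0xD1 cont=1 payload=0x51=81: acc |= 81<<0 -> acc=81 shift=7
  byte[5]=0xF3 cont=1 payload=0x73=115: acc |= 115<<7 -> acc=14801 shift=14
  byte[6]=0x18 cont=0 payload=0x18=24: acc |= 24<<14 -> acc=408017 shift=21 [end]
Varint 2: bytes[4:7] = D1 F3 18 -> value 408017 (3 byte(s))
  byte[7]=0x03 cont=0 payload=0x03=3: acc |= 3<<0 -> acc=3 shift=7 [end]
Varint 3: bytes[7:8] = 03 -> value 3 (1 byte(s))

Answer: 72524804 408017 3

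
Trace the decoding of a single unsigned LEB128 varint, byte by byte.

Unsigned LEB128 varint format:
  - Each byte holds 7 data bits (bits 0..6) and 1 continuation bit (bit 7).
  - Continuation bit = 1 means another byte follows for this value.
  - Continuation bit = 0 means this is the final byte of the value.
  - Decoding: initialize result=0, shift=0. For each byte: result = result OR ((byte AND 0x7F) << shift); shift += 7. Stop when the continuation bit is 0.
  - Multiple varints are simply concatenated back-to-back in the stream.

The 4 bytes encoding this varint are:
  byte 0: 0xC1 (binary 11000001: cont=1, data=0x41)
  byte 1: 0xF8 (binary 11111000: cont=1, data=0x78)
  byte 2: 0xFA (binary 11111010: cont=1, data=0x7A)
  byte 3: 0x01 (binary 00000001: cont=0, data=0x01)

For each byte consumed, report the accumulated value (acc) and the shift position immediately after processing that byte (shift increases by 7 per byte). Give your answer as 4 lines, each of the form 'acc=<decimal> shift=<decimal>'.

Answer: acc=65 shift=7
acc=15425 shift=14
acc=2014273 shift=21
acc=4111425 shift=28

Derivation:
byte 0=0xC1: payload=0x41=65, contrib = 65<<0 = 65; acc -> 65, shift -> 7
byte 1=0xF8: payload=0x78=120, contrib = 120<<7 = 15360; acc -> 15425, shift -> 14
byte 2=0xFA: payload=0x7A=122, contrib = 122<<14 = 1998848; acc -> 2014273, shift -> 21
byte 3=0x01: payload=0x01=1, contrib = 1<<21 = 2097152; acc -> 4111425, shift -> 28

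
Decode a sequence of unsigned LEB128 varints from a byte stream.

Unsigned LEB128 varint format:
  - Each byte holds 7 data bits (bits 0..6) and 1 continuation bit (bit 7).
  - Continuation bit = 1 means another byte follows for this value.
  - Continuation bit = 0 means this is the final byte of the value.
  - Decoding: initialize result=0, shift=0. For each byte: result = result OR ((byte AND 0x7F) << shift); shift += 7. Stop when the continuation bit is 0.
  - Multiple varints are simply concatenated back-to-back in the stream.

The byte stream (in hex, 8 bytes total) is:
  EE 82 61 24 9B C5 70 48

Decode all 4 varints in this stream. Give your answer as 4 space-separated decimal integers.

Answer: 1589614 36 1843867 72

Derivation:
  byte[0]=0xEE cont=1 payload=0x6E=110: acc |= 110<<0 -> acc=110 shift=7
  byte[1]=0x82 cont=1 payload=0x02=2: acc |= 2<<7 -> acc=366 shift=14
  byte[2]=0x61 cont=0 payload=0x61=97: acc |= 97<<14 -> acc=1589614 shift=21 [end]
Varint 1: bytes[0:3] = EE 82 61 -> value 1589614 (3 byte(s))
  byte[3]=0x24 cont=0 payload=0x24=36: acc |= 36<<0 -> acc=36 shift=7 [end]
Varint 2: bytes[3:4] = 24 -> value 36 (1 byte(s))
  byte[4]=0x9B cont=1 payload=0x1B=27: acc |= 27<<0 -> acc=27 shift=7
  byte[5]=0xC5 cont=1 payload=0x45=69: acc |= 69<<7 -> acc=8859 shift=14
  byte[6]=0x70 cont=0 payload=0x70=112: acc |= 112<<14 -> acc=1843867 shift=21 [end]
Varint 3: bytes[4:7] = 9B C5 70 -> value 1843867 (3 byte(s))
  byte[7]=0x48 cont=0 payload=0x48=72: acc |= 72<<0 -> acc=72 shift=7 [end]
Varint 4: bytes[7:8] = 48 -> value 72 (1 byte(s))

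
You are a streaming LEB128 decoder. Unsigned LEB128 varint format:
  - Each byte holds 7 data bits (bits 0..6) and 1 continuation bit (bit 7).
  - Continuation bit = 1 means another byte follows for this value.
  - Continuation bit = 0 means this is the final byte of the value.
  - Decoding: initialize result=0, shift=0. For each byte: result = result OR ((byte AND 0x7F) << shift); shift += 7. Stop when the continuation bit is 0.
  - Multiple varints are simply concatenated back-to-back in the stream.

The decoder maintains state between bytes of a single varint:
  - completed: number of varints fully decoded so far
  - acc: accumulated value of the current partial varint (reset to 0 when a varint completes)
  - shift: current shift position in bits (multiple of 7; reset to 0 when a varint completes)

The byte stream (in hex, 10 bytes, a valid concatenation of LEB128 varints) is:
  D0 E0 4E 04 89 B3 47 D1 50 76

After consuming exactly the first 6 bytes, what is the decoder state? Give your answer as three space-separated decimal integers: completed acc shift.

byte[0]=0xD0 cont=1 payload=0x50: acc |= 80<<0 -> completed=0 acc=80 shift=7
byte[1]=0xE0 cont=1 payload=0x60: acc |= 96<<7 -> completed=0 acc=12368 shift=14
byte[2]=0x4E cont=0 payload=0x4E: varint #1 complete (value=1290320); reset -> completed=1 acc=0 shift=0
byte[3]=0x04 cont=0 payload=0x04: varint #2 complete (value=4); reset -> completed=2 acc=0 shift=0
byte[4]=0x89 cont=1 payload=0x09: acc |= 9<<0 -> completed=2 acc=9 shift=7
byte[5]=0xB3 cont=1 payload=0x33: acc |= 51<<7 -> completed=2 acc=6537 shift=14

Answer: 2 6537 14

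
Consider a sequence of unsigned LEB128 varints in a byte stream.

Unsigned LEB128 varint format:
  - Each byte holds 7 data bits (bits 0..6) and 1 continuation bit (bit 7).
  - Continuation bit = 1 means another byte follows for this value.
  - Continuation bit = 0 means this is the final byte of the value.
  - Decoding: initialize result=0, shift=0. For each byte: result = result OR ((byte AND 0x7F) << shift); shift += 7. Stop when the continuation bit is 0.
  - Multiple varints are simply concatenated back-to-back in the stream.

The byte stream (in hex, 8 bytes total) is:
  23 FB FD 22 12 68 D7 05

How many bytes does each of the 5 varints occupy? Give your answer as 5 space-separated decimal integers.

Answer: 1 3 1 1 2

Derivation:
  byte[0]=0x23 cont=0 payload=0x23=35: acc |= 35<<0 -> acc=35 shift=7 [end]
Varint 1: bytes[0:1] = 23 -> value 35 (1 byte(s))
  byte[1]=0xFB cont=1 payload=0x7B=123: acc |= 123<<0 -> acc=123 shift=7
  byte[2]=0xFD cont=1 payload=0x7D=125: acc |= 125<<7 -> acc=16123 shift=14
  byte[3]=0x22 cont=0 payload=0x22=34: acc |= 34<<14 -> acc=573179 shift=21 [end]
Varint 2: bytes[1:4] = FB FD 22 -> value 573179 (3 byte(s))
  byte[4]=0x12 cont=0 payload=0x12=18: acc |= 18<<0 -> acc=18 shift=7 [end]
Varint 3: bytes[4:5] = 12 -> value 18 (1 byte(s))
  byte[5]=0x68 cont=0 payload=0x68=104: acc |= 104<<0 -> acc=104 shift=7 [end]
Varint 4: bytes[5:6] = 68 -> value 104 (1 byte(s))
  byte[6]=0xD7 cont=1 payload=0x57=87: acc |= 87<<0 -> acc=87 shift=7
  byte[7]=0x05 cont=0 payload=0x05=5: acc |= 5<<7 -> acc=727 shift=14 [end]
Varint 5: bytes[6:8] = D7 05 -> value 727 (2 byte(s))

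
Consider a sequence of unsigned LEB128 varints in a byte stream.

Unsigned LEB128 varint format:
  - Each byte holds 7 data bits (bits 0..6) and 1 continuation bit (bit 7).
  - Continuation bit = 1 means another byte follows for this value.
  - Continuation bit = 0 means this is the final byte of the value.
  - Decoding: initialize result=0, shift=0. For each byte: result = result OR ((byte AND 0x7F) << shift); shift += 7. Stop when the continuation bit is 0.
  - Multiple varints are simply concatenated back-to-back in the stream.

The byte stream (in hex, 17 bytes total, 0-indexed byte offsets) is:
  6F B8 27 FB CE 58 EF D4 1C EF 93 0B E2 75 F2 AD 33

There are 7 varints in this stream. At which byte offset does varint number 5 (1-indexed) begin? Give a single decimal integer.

Answer: 9

Derivation:
  byte[0]=0x6F cont=0 payload=0x6F=111: acc |= 111<<0 -> acc=111 shift=7 [end]
Varint 1: bytes[0:1] = 6F -> value 111 (1 byte(s))
  byte[1]=0xB8 cont=1 payload=0x38=56: acc |= 56<<0 -> acc=56 shift=7
  byte[2]=0x27 cont=0 payload=0x27=39: acc |= 39<<7 -> acc=5048 shift=14 [end]
Varint 2: bytes[1:3] = B8 27 -> value 5048 (2 byte(s))
  byte[3]=0xFB cont=1 payload=0x7B=123: acc |= 123<<0 -> acc=123 shift=7
  byte[4]=0xCE cont=1 payload=0x4E=78: acc |= 78<<7 -> acc=10107 shift=14
  byte[5]=0x58 cont=0 payload=0x58=88: acc |= 88<<14 -> acc=1451899 shift=21 [end]
Varint 3: bytes[3:6] = FB CE 58 -> value 1451899 (3 byte(s))
  byte[6]=0xEF cont=1 payload=0x6F=111: acc |= 111<<0 -> acc=111 shift=7
  byte[7]=0xD4 cont=1 payload=0x54=84: acc |= 84<<7 -> acc=10863 shift=14
  byte[8]=0x1C cont=0 payload=0x1C=28: acc |= 28<<14 -> acc=469615 shift=21 [end]
Varint 4: bytes[6:9] = EF D4 1C -> value 469615 (3 byte(s))
  byte[9]=0xEF cont=1 payload=0x6F=111: acc |= 111<<0 -> acc=111 shift=7
  byte[10]=0x93 cont=1 payload=0x13=19: acc |= 19<<7 -> acc=2543 shift=14
  byte[11]=0x0B cont=0 payload=0x0B=11: acc |= 11<<14 -> acc=182767 shift=21 [end]
Varint 5: bytes[9:12] = EF 93 0B -> value 182767 (3 byte(s))
  byte[12]=0xE2 cont=1 payload=0x62=98: acc |= 98<<0 -> acc=98 shift=7
  byte[13]=0x75 cont=0 payload=0x75=117: acc |= 117<<7 -> acc=15074 shift=14 [end]
Varint 6: bytes[12:14] = E2 75 -> value 15074 (2 byte(s))
  byte[14]=0xF2 cont=1 payload=0x72=114: acc |= 114<<0 -> acc=114 shift=7
  byte[15]=0xAD cont=1 payload=0x2D=45: acc |= 45<<7 -> acc=5874 shift=14
  byte[16]=0x33 cont=0 payload=0x33=51: acc |= 51<<14 -> acc=841458 shift=21 [end]
Varint 7: bytes[14:17] = F2 AD 33 -> value 841458 (3 byte(s))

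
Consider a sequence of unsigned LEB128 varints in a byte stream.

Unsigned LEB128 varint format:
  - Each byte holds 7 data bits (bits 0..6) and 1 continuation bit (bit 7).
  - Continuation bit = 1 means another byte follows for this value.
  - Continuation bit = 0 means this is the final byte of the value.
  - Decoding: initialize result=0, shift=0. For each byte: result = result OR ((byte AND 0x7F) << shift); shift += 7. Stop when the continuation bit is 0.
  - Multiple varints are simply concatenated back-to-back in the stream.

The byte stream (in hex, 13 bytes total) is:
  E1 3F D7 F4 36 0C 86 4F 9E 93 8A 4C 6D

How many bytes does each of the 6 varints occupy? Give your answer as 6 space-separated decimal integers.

  byte[0]=0xE1 cont=1 payload=0x61=97: acc |= 97<<0 -> acc=97 shift=7
  byte[1]=0x3F cont=0 payload=0x3F=63: acc |= 63<<7 -> acc=8161 shift=14 [end]
Varint 1: bytes[0:2] = E1 3F -> value 8161 (2 byte(s))
  byte[2]=0xD7 cont=1 payload=0x57=87: acc |= 87<<0 -> acc=87 shift=7
  byte[3]=0xF4 cont=1 payload=0x74=116: acc |= 116<<7 -> acc=14935 shift=14
  byte[4]=0x36 cont=0 payload=0x36=54: acc |= 54<<14 -> acc=899671 shift=21 [end]
Varint 2: bytes[2:5] = D7 F4 36 -> value 899671 (3 byte(s))
  byte[5]=0x0C cont=0 payload=0x0C=12: acc |= 12<<0 -> acc=12 shift=7 [end]
Varint 3: bytes[5:6] = 0C -> value 12 (1 byte(s))
  byte[6]=0x86 cont=1 payload=0x06=6: acc |= 6<<0 -> acc=6 shift=7
  byte[7]=0x4F cont=0 payload=0x4F=79: acc |= 79<<7 -> acc=10118 shift=14 [end]
Varint 4: bytes[6:8] = 86 4F -> value 10118 (2 byte(s))
  byte[8]=0x9E cont=1 payload=0x1E=30: acc |= 30<<0 -> acc=30 shift=7
  byte[9]=0x93 cont=1 payload=0x13=19: acc |= 19<<7 -> acc=2462 shift=14
  byte[10]=0x8A cont=1 payload=0x0A=10: acc |= 10<<14 -> acc=166302 shift=21
  byte[11]=0x4C cont=0 payload=0x4C=76: acc |= 76<<21 -> acc=159549854 shift=28 [end]
Varint 5: bytes[8:12] = 9E 93 8A 4C -> value 159549854 (4 byte(s))
  byte[12]=0x6D cont=0 payload=0x6D=109: acc |= 109<<0 -> acc=109 shift=7 [end]
Varint 6: bytes[12:13] = 6D -> value 109 (1 byte(s))

Answer: 2 3 1 2 4 1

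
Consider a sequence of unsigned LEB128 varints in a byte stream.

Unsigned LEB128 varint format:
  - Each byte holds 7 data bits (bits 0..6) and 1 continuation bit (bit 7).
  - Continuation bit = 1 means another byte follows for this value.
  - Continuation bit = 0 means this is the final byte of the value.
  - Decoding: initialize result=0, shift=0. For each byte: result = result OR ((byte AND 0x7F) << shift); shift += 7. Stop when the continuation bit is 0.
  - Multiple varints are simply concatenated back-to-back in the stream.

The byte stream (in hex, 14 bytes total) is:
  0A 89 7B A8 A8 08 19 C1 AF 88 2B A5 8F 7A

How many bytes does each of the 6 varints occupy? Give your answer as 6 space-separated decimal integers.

  byte[0]=0x0A cont=0 payload=0x0A=10: acc |= 10<<0 -> acc=10 shift=7 [end]
Varint 1: bytes[0:1] = 0A -> value 10 (1 byte(s))
  byte[1]=0x89 cont=1 payload=0x09=9: acc |= 9<<0 -> acc=9 shift=7
  byte[2]=0x7B cont=0 payload=0x7B=123: acc |= 123<<7 -> acc=15753 shift=14 [end]
Varint 2: bytes[1:3] = 89 7B -> value 15753 (2 byte(s))
  byte[3]=0xA8 cont=1 payload=0x28=40: acc |= 40<<0 -> acc=40 shift=7
  byte[4]=0xA8 cont=1 payload=0x28=40: acc |= 40<<7 -> acc=5160 shift=14
  byte[5]=0x08 cont=0 payload=0x08=8: acc |= 8<<14 -> acc=136232 shift=21 [end]
Varint 3: bytes[3:6] = A8 A8 08 -> value 136232 (3 byte(s))
  byte[6]=0x19 cont=0 payload=0x19=25: acc |= 25<<0 -> acc=25 shift=7 [end]
Varint 4: bytes[6:7] = 19 -> value 25 (1 byte(s))
  byte[7]=0xC1 cont=1 payload=0x41=65: acc |= 65<<0 -> acc=65 shift=7
  byte[8]=0xAF cont=1 payload=0x2F=47: acc |= 47<<7 -> acc=6081 shift=14
  byte[9]=0x88 cont=1 payload=0x08=8: acc |= 8<<14 -> acc=137153 shift=21
  byte[10]=0x2B cont=0 payload=0x2B=43: acc |= 43<<21 -> acc=90314689 shift=28 [end]
Varint 5: bytes[7:11] = C1 AF 88 2B -> value 90314689 (4 byte(s))
  byte[11]=0xA5 cont=1 payload=0x25=37: acc |= 37<<0 -> acc=37 shift=7
  byte[12]=0x8F cont=1 payload=0x0F=15: acc |= 15<<7 -> acc=1957 shift=14
  byte[13]=0x7A cont=0 payload=0x7A=122: acc |= 122<<14 -> acc=2000805 shift=21 [end]
Varint 6: bytes[11:14] = A5 8F 7A -> value 2000805 (3 byte(s))

Answer: 1 2 3 1 4 3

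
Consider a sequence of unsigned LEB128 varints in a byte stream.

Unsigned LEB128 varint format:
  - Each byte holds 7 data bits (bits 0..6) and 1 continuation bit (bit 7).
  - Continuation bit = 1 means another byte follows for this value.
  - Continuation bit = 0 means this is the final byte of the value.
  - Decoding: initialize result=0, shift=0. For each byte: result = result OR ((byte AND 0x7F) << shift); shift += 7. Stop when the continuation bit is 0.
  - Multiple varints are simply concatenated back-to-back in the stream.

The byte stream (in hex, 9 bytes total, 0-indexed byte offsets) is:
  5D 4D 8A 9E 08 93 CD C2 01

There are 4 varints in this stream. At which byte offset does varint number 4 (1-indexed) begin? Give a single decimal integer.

Answer: 5

Derivation:
  byte[0]=0x5D cont=0 payload=0x5D=93: acc |= 93<<0 -> acc=93 shift=7 [end]
Varint 1: bytes[0:1] = 5D -> value 93 (1 byte(s))
  byte[1]=0x4D cont=0 payload=0x4D=77: acc |= 77<<0 -> acc=77 shift=7 [end]
Varint 2: bytes[1:2] = 4D -> value 77 (1 byte(s))
  byte[2]=0x8A cont=1 payload=0x0A=10: acc |= 10<<0 -> acc=10 shift=7
  byte[3]=0x9E cont=1 payload=0x1E=30: acc |= 30<<7 -> acc=3850 shift=14
  byte[4]=0x08 cont=0 payload=0x08=8: acc |= 8<<14 -> acc=134922 shift=21 [end]
Varint 3: bytes[2:5] = 8A 9E 08 -> value 134922 (3 byte(s))
  byte[5]=0x93 cont=1 payload=0x13=19: acc |= 19<<0 -> acc=19 shift=7
  byte[6]=0xCD cont=1 payload=0x4D=77: acc |= 77<<7 -> acc=9875 shift=14
  byte[7]=0xC2 cont=1 payload=0x42=66: acc |= 66<<14 -> acc=1091219 shift=21
  byte[8]=0x01 cont=0 payload=0x01=1: acc |= 1<<21 -> acc=3188371 shift=28 [end]
Varint 4: bytes[5:9] = 93 CD C2 01 -> value 3188371 (4 byte(s))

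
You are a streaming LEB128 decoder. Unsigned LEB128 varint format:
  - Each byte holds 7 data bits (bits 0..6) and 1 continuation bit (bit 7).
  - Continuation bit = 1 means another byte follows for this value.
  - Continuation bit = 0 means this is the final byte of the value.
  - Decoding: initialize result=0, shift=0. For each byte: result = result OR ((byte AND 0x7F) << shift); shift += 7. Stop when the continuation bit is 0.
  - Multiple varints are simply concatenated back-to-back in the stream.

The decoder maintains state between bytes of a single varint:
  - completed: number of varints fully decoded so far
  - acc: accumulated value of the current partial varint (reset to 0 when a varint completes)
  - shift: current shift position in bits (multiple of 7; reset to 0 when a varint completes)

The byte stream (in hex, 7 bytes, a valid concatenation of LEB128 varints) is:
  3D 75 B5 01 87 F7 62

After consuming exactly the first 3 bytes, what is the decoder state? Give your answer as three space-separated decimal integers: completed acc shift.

Answer: 2 53 7

Derivation:
byte[0]=0x3D cont=0 payload=0x3D: varint #1 complete (value=61); reset -> completed=1 acc=0 shift=0
byte[1]=0x75 cont=0 payload=0x75: varint #2 complete (value=117); reset -> completed=2 acc=0 shift=0
byte[2]=0xB5 cont=1 payload=0x35: acc |= 53<<0 -> completed=2 acc=53 shift=7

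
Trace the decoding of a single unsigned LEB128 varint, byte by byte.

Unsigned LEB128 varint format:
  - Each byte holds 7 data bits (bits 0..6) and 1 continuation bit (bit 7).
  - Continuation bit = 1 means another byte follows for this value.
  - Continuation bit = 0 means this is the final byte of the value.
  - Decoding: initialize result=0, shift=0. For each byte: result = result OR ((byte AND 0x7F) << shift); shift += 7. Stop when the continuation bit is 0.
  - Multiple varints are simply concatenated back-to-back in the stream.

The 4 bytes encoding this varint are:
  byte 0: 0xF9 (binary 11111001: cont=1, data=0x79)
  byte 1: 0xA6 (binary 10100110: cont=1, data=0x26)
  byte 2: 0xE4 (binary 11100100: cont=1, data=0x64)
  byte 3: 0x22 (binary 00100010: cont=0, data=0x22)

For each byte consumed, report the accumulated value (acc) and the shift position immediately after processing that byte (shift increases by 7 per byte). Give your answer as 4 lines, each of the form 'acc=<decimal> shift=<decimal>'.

Answer: acc=121 shift=7
acc=4985 shift=14
acc=1643385 shift=21
acc=72946553 shift=28

Derivation:
byte 0=0xF9: payload=0x79=121, contrib = 121<<0 = 121; acc -> 121, shift -> 7
byte 1=0xA6: payload=0x26=38, contrib = 38<<7 = 4864; acc -> 4985, shift -> 14
byte 2=0xE4: payload=0x64=100, contrib = 100<<14 = 1638400; acc -> 1643385, shift -> 21
byte 3=0x22: payload=0x22=34, contrib = 34<<21 = 71303168; acc -> 72946553, shift -> 28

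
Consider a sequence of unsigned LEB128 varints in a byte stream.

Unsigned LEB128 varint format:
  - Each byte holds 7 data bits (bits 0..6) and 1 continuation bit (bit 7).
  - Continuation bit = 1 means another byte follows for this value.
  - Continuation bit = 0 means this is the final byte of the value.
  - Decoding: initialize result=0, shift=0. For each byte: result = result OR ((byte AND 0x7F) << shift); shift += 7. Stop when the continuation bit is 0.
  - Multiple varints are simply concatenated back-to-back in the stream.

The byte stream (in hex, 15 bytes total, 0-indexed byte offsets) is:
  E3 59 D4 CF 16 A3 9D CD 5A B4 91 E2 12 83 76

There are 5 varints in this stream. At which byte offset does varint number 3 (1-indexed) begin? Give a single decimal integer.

  byte[0]=0xE3 cont=1 payload=0x63=99: acc |= 99<<0 -> acc=99 shift=7
  byte[1]=0x59 cont=0 payload=0x59=89: acc |= 89<<7 -> acc=11491 shift=14 [end]
Varint 1: bytes[0:2] = E3 59 -> value 11491 (2 byte(s))
  byte[2]=0xD4 cont=1 payload=0x54=84: acc |= 84<<0 -> acc=84 shift=7
  byte[3]=0xCF cont=1 payload=0x4F=79: acc |= 79<<7 -> acc=10196 shift=14
  byte[4]=0x16 cont=0 payload=0x16=22: acc |= 22<<14 -> acc=370644 shift=21 [end]
Varint 2: bytes[2:5] = D4 CF 16 -> value 370644 (3 byte(s))
  byte[5]=0xA3 cont=1 payload=0x23=35: acc |= 35<<0 -> acc=35 shift=7
  byte[6]=0x9D cont=1 payload=0x1D=29: acc |= 29<<7 -> acc=3747 shift=14
  byte[7]=0xCD cont=1 payload=0x4D=77: acc |= 77<<14 -> acc=1265315 shift=21
  byte[8]=0x5A cont=0 payload=0x5A=90: acc |= 90<<21 -> acc=190008995 shift=28 [end]
Varint 3: bytes[5:9] = A3 9D CD 5A -> value 190008995 (4 byte(s))
  byte[9]=0xB4 cont=1 payload=0x34=52: acc |= 52<<0 -> acc=52 shift=7
  byte[10]=0x91 cont=1 payload=0x11=17: acc |= 17<<7 -> acc=2228 shift=14
  byte[11]=0xE2 cont=1 payload=0x62=98: acc |= 98<<14 -> acc=1607860 shift=21
  byte[12]=0x12 cont=0 payload=0x12=18: acc |= 18<<21 -> acc=39356596 shift=28 [end]
Varint 4: bytes[9:13] = B4 91 E2 12 -> value 39356596 (4 byte(s))
  byte[13]=0x83 cont=1 payload=0x03=3: acc |= 3<<0 -> acc=3 shift=7
  byte[14]=0x76 cont=0 payload=0x76=118: acc |= 118<<7 -> acc=15107 shift=14 [end]
Varint 5: bytes[13:15] = 83 76 -> value 15107 (2 byte(s))

Answer: 5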